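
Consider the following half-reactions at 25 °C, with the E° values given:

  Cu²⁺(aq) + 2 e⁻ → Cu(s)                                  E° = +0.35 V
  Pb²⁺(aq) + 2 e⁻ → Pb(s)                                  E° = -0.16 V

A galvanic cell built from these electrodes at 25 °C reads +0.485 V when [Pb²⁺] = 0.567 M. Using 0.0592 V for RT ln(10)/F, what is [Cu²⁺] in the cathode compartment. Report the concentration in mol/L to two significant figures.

0.081 M

Cu²⁺/Cu is the cathode, Pb²⁺/Pb the anode: E°cell = +0.51 V, n = 2.
Overall reaction: Cu²⁺(aq) + Pb(s) → Cu(s) + Pb²⁺(aq); Q = [Pb²⁺]^1/[Cu²⁺]^1.
From E = E° − (0.0592/n) log Q: log Q = (E° − E)·n/0.0592 = (+0.51 − (+0.485))·2/0.0592 = 0.8446.
So 1·log[Cu²⁺] = 1·log(0.567) − log Q = -0.2464 − (0.8446) = -1.0910; [Cu²⁺] = 10^(-1.0910) ≈ 0.081 M.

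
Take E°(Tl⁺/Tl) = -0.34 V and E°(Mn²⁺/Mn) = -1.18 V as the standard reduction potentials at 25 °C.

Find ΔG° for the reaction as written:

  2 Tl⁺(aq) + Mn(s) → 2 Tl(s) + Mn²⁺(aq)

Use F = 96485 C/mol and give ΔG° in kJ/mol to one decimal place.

-162.1 kJ/mol

As written, Tl⁺/Tl is reduced (cathode) and Mn²⁺/Mn is oxidised (anode), so E°cell = (-0.34) − (-1.18) = +0.84 V.
Balancing electrons gives n = 2.
ΔG° = −nFE° = −(2)(96485)(+0.84) = -162,095 J = -162.1 kJ/mol.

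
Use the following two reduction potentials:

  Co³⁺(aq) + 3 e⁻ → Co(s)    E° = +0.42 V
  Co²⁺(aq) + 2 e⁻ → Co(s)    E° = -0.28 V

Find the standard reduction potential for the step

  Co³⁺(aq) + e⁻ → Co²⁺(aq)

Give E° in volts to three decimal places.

+1.820 V

Sequential free energies add, so n₃E°₃ = n₁E°₁ + n₂E°₂.
With n₃ = 3, and the known step contributing 2×(-0.28) V, the unknown satisfies 1·E° = 3×(+0.42) − 2×(-0.28) = +1.820.
E° = +1.820 / 1 = +1.820 V.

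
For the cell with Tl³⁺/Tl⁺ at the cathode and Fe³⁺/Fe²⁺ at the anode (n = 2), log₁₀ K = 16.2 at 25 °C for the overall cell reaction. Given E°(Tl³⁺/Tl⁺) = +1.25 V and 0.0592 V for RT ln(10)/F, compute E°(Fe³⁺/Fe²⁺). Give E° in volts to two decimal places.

E°cell = (0.0592/n)·log K = (0.0592/2)(16.2) = +0.480 V.
Since Tl³⁺/Tl⁺ is the cathode and Fe³⁺/Fe²⁺ the anode, E°cell = E°(Tl³⁺/Tl⁺) − E°(Fe³⁺/Fe²⁺).
So E°(Fe³⁺/Fe²⁺) = E°(Tl³⁺/Tl⁺) − E°cell = (+1.25) − (+0.480) = +0.77 V.

+0.77 V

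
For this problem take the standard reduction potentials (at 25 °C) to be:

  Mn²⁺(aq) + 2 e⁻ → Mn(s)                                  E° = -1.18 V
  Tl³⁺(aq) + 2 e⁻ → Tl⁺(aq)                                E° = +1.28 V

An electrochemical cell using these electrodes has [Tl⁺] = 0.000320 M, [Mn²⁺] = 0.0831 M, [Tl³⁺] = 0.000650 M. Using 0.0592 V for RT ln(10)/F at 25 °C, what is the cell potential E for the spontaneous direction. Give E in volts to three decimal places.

+2.501 V

Tl³⁺/Tl⁺ is the cathode (higher E°), Mn²⁺/Mn the anode: E°cell = +1.28 − (-1.18) = +2.46 V, n = 2.
Overall: Tl³⁺(aq) + Mn(s) → Tl⁺(aq) + Mn²⁺(aq)
Q = [Tl⁺]·[Mn²⁺] / ([Tl³⁺]); log Q = -1.388.
E = E° − (0.0592/n) log Q = +2.46 − (0.0592/2)(-1.388) = +2.501 V.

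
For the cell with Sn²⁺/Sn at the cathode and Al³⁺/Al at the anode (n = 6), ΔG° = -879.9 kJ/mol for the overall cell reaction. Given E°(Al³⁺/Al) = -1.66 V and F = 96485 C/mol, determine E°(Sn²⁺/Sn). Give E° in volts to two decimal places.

-0.14 V

E°cell = −ΔG°/(nF) = −(-879.9×10³)/((6)(96485)) = +1.520 V.
Since Sn²⁺/Sn is the cathode and Al³⁺/Al the anode, E°cell = E°(Sn²⁺/Sn) − E°(Al³⁺/Al).
So E°(Sn²⁺/Sn) = E°cell + E°(Al³⁺/Al) = +1.520 + (-1.66) = -0.14 V.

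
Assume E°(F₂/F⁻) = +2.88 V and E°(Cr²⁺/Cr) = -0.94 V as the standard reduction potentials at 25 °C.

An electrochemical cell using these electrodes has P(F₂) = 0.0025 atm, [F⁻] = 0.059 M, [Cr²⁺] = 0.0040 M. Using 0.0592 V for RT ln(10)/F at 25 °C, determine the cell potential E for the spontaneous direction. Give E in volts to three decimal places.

F₂/F⁻ is the cathode (higher E°), Cr²⁺/Cr the anode: E°cell = +2.88 − (-0.94) = +3.82 V, n = 2.
Overall: F₂(g) + Cr(s) → 2 F⁻(aq) + Cr²⁺(aq)
Q = [F⁻]^2·[Cr²⁺] / (P(F₂)); log Q = -2.254.
E = E° − (0.0592/n) log Q = +3.82 − (0.0592/2)(-2.254) = +3.887 V.

+3.887 V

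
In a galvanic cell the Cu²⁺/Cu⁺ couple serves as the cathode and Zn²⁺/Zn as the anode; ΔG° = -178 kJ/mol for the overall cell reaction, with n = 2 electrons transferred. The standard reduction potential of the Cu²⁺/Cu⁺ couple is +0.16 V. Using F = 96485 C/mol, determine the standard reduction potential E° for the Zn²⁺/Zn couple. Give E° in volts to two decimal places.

E°cell = −ΔG°/(nF) = −(-178×10³)/((2)(96485)) = +0.922 V.
Since Cu²⁺/Cu⁺ is the cathode and Zn²⁺/Zn the anode, E°cell = E°(Cu²⁺/Cu⁺) − E°(Zn²⁺/Zn).
So E°(Zn²⁺/Zn) = E°(Cu²⁺/Cu⁺) − E°cell = (+0.16) − (+0.922) = -0.76 V.

-0.76 V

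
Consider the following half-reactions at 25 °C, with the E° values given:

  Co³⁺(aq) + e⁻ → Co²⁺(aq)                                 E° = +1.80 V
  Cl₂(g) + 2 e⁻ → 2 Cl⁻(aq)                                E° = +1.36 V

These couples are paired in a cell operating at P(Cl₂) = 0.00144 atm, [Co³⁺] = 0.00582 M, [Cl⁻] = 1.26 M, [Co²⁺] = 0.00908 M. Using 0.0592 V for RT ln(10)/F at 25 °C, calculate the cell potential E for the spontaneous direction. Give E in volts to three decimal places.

+0.519 V

Co³⁺/Co²⁺ is the cathode (higher E°), Cl₂/Cl⁻ the anode: E°cell = +1.80 − (+1.36) = +0.44 V, n = 2.
Overall: 2 Co³⁺(aq) + 2 Cl⁻(aq) → 2 Co²⁺(aq) + Cl₂(g)
Q = [Co²⁺]^2·P(Cl₂) / ([Co³⁺]^2·[Cl⁻]^2); log Q = -2.656.
E = E° − (0.0592/n) log Q = +0.44 − (0.0592/2)(-2.656) = +0.519 V.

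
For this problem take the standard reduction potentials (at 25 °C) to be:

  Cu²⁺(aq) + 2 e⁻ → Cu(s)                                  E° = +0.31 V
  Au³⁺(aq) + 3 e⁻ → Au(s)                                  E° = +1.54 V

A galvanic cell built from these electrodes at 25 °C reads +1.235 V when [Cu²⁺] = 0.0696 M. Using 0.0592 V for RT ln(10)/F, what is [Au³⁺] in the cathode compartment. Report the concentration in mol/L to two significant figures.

0.033 M

Au³⁺/Au is the cathode, Cu²⁺/Cu the anode: E°cell = +1.23 V, n = 6.
Overall reaction: 2 Au³⁺(aq) + 3 Cu(s) → 2 Au(s) + 3 Cu²⁺(aq); Q = [Cu²⁺]^3/[Au³⁺]^2.
From E = E° − (0.0592/n) log Q: log Q = (E° − E)·n/0.0592 = (+1.23 − (+1.235))·6/0.0592 = -0.5068.
So 2·log[Au³⁺] = 3·log(0.0696) − log Q = -3.4722 − (-0.5068) = -2.9654; log[Au³⁺] = -2.9654 / 2 = -1.4827; [Au³⁺] = 10^(-1.4827) ≈ 0.033 M.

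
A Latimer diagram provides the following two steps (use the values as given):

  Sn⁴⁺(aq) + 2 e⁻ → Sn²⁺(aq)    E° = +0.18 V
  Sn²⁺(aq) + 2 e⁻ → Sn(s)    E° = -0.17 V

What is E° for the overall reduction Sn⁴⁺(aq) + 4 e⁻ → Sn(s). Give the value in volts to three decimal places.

Adding the free-energy changes (−nFE°) of the two steps gives −n₃FE°₃ = −n₁FE°₁ − n₂FE°₂.
E°₃ = (2×+0.18 + 2×-0.17) / 4 = (+0.020) / 4 = +0.005 V.

+0.005 V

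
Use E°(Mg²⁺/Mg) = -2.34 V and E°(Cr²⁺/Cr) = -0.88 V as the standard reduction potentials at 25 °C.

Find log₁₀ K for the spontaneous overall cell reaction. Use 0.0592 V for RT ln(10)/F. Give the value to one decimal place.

Cathode: Cr²⁺/Cr; anode: Mg²⁺/Mg. E°cell = +1.46 V, n = 2.
log K = nE°cell / 0.0592 = (2)(+1.46) / 0.0592 = 49.3.

49.3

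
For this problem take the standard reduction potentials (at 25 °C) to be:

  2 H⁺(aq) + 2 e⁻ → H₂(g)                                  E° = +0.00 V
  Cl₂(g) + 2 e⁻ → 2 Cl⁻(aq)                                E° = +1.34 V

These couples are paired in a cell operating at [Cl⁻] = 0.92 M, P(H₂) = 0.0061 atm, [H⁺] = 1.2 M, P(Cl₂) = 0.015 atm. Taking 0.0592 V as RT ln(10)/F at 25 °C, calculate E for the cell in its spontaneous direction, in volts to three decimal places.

Cl₂/Cl⁻ is the cathode (higher E°), H⁺/H₂ the anode: E°cell = +1.34 − (+0.00) = +1.34 V, n = 2.
Overall: Cl₂(g) + H₂(g) → 2 Cl⁻(aq) + 2 H⁺(aq)
Q = [Cl⁻]^2·[H⁺]^2 / (P(Cl₂)·P(H₂)); log Q = 4.125.
E = E° − (0.0592/n) log Q = +1.34 − (0.0592/2)(4.125) = +1.218 V.

+1.218 V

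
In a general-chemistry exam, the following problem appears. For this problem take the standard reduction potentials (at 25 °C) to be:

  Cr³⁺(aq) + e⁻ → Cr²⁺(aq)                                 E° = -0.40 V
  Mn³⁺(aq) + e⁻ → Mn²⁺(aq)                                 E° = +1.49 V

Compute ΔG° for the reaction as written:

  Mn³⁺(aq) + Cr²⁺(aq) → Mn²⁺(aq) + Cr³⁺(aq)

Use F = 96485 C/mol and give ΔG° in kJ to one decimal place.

As written, Mn³⁺/Mn²⁺ is reduced (cathode) and Cr³⁺/Cr²⁺ is oxidised (anode), so E°cell = (+1.49) − (-0.40) = +1.89 V.
Balancing electrons gives n = 1.
ΔG° = −nFE° = −(1)(96485)(+1.89) = -182,357 J = -182.4 kJ.

-182.4 kJ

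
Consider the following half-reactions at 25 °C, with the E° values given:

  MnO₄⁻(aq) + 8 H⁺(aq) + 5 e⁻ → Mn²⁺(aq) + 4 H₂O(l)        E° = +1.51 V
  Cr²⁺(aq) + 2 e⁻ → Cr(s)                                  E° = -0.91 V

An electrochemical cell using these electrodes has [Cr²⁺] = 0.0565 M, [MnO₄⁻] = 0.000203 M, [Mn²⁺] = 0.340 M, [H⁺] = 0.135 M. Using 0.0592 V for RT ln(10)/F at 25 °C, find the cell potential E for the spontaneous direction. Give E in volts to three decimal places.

+2.336 V

MnO₄⁻/Mn²⁺ is the cathode (higher E°), Cr²⁺/Cr the anode: E°cell = +1.51 − (-0.91) = +2.42 V, n = 10.
Overall: 2 MnO₄⁻(aq) + 16 H⁺(aq) + 5 Cr(s) → 2 Mn²⁺(aq) + 8 H₂O(l) + 5 Cr²⁺(aq)
Q = [Mn²⁺]^2·[Cr²⁺]^5 / ([MnO₄⁻]^2·[H⁺]^16); log Q = 14.123.
E = E° − (0.0592/n) log Q = +2.42 − (0.0592/10)(14.123) = +2.336 V.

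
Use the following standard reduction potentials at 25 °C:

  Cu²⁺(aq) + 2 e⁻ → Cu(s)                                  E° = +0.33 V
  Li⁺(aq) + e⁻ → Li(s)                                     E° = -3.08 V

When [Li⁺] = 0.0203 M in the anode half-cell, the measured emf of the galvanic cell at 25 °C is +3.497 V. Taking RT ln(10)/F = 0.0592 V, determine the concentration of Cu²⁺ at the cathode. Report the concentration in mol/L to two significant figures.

Cu²⁺/Cu is the cathode, Li⁺/Li the anode: E°cell = +3.41 V, n = 2.
Overall reaction: Cu²⁺(aq) + 2 Li(s) → Cu(s) + 2 Li⁺(aq); Q = [Li⁺]^2/[Cu²⁺]^1.
From E = E° − (0.0592/n) log Q: log Q = (E° − E)·n/0.0592 = (+3.41 − (+3.497))·2/0.0592 = -2.9392.
So 1·log[Cu²⁺] = 2·log(0.0203) − log Q = -3.3850 − (-2.9392) = -0.4458; [Cu²⁺] = 10^(-0.4458) ≈ 0.36 M.

0.36 M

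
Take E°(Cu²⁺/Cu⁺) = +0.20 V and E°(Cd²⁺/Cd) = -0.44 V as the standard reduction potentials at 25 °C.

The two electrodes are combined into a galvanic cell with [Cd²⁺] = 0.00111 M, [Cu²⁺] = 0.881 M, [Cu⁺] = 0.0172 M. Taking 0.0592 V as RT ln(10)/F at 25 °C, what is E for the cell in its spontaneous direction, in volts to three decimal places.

+0.829 V

Cu²⁺/Cu⁺ is the cathode (higher E°), Cd²⁺/Cd the anode: E°cell = +0.20 − (-0.44) = +0.64 V, n = 2.
Overall: 2 Cu²⁺(aq) + Cd(s) → 2 Cu⁺(aq) + Cd²⁺(aq)
Q = [Cu⁺]^2·[Cd²⁺] / ([Cu²⁺]^2); log Q = -6.374.
E = E° − (0.0592/n) log Q = +0.64 − (0.0592/2)(-6.374) = +0.829 V.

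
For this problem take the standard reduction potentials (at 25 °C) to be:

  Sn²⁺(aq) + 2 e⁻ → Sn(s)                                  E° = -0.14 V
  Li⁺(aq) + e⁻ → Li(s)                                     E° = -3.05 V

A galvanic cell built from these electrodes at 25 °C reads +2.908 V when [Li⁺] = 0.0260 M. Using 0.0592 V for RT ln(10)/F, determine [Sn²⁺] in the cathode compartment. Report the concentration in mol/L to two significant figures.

0.00058 M

Sn²⁺/Sn is the cathode, Li⁺/Li the anode: E°cell = +2.91 V, n = 2.
Overall reaction: Sn²⁺(aq) + 2 Li(s) → Sn(s) + 2 Li⁺(aq); Q = [Li⁺]^2/[Sn²⁺]^1.
From E = E° − (0.0592/n) log Q: log Q = (E° − E)·n/0.0592 = (+2.91 − (+2.908))·2/0.0592 = 0.0676.
So 1·log[Sn²⁺] = 2·log(0.026) − log Q = -3.1701 − (0.0676) = -3.2377; [Sn²⁺] = 10^(-3.2377) ≈ 0.00058 M.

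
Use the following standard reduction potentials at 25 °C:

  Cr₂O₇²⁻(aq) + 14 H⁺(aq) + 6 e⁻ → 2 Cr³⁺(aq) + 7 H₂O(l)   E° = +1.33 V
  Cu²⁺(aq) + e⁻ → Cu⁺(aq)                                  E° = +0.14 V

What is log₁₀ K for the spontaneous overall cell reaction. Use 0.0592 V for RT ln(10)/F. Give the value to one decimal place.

Cathode: Cr₂O₇²⁻/Cr³⁺; anode: Cu²⁺/Cu⁺. E°cell = +1.19 V, n = 6.
log K = nE°cell / 0.0592 = (6)(+1.19) / 0.0592 = 120.6.

120.6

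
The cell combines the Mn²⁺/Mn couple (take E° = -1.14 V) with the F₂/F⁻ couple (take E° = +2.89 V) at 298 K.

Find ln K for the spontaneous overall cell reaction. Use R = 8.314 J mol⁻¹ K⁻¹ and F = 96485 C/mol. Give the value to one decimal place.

313.9

Cathode: F₂/F⁻; anode: Mn²⁺/Mn. E°cell = (+2.89) − (-1.14) = +4.03 V, with n = 2.
ΔG° = −nFE° = −RT ln K, so ln K = nFE°/(RT) = (2)(96485)(+4.03) / ((8.314)(298)) = 313.884.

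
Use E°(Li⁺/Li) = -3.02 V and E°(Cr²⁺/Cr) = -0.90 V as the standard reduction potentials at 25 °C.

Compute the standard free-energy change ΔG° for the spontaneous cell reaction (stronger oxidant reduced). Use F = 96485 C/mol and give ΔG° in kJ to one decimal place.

Cr²⁺/Cr (E° = -0.90 V) is the cathode; Li⁺/Li (E° = -3.02 V) is the anode, so E°cell = +2.12 V.
Balancing electrons gives n = 2 (lcm of 2 and 1).
ΔG° = −nFE° = −(2)(96485)(+2.12) = -409,096 J = -409.1 kJ.

-409.1 kJ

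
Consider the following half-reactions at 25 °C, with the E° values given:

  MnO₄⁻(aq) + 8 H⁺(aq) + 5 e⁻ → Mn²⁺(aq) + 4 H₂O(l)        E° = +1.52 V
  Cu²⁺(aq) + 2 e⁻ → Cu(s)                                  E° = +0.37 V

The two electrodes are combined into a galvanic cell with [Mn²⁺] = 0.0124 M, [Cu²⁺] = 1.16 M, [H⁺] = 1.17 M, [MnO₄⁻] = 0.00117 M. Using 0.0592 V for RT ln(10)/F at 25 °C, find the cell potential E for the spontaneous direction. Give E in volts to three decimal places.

+1.142 V

MnO₄⁻/Mn²⁺ is the cathode (higher E°), Cu²⁺/Cu the anode: E°cell = +1.52 − (+0.37) = +1.15 V, n = 10.
Overall: 2 MnO₄⁻(aq) + 16 H⁺(aq) + 5 Cu(s) → 2 Mn²⁺(aq) + 8 H₂O(l) + 5 Cu²⁺(aq)
Q = [Mn²⁺]^2·[Cu²⁺]^5 / ([MnO₄⁻]^2·[H⁺]^16); log Q = 1.282.
E = E° − (0.0592/n) log Q = +1.15 − (0.0592/10)(1.282) = +1.142 V.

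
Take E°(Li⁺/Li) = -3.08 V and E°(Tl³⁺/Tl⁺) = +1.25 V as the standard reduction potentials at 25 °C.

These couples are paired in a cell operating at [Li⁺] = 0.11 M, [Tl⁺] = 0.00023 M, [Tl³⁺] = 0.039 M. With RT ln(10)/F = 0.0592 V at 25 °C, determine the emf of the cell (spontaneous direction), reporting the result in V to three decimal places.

Tl³⁺/Tl⁺ is the cathode (higher E°), Li⁺/Li the anode: E°cell = +1.25 − (-3.08) = +4.33 V, n = 2.
Overall: Tl³⁺(aq) + 2 Li(s) → Tl⁺(aq) + 2 Li⁺(aq)
Q = [Tl⁺]·[Li⁺]^2 / ([Tl³⁺]); log Q = -4.147.
E = E° − (0.0592/n) log Q = +4.33 − (0.0592/2)(-4.147) = +4.453 V.

+4.453 V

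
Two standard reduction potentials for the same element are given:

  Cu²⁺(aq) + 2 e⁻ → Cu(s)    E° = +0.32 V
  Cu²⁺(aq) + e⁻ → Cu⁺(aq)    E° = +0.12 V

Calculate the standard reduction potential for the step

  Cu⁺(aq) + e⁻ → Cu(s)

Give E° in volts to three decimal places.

+0.520 V

Sequential free energies add, so n₃E°₃ = n₁E°₁ + n₂E°₂.
With n₃ = 2, and the known step contributing 1×(+0.12) V, the unknown satisfies 1·E° = 2×(+0.32) − 1×(+0.12) = +0.520.
E° = +0.520 / 1 = +0.520 V.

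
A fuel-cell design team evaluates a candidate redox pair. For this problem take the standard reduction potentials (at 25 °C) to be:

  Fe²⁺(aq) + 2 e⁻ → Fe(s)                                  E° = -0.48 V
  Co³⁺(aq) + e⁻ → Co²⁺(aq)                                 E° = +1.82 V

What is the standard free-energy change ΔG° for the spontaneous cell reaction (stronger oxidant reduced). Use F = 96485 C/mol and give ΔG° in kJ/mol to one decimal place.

Co³⁺/Co²⁺ (E° = +1.82 V) is the cathode; Fe²⁺/Fe (E° = -0.48 V) is the anode, so E°cell = +2.30 V.
Balancing electrons gives n = 2 (lcm of 1 and 2).
ΔG° = −nFE° = −(2)(96485)(+2.30) = -443,831 J = -443.8 kJ/mol.

-443.8 kJ/mol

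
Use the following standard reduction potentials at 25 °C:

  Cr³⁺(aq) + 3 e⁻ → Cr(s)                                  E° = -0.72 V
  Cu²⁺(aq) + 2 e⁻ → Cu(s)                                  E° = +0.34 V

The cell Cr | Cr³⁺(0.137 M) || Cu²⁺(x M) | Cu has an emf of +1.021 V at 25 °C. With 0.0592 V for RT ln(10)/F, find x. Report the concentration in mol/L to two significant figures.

Cu²⁺/Cu is the cathode, Cr³⁺/Cr the anode: E°cell = +1.06 V, n = 6.
Overall reaction: 3 Cu²⁺(aq) + 2 Cr(s) → 3 Cu(s) + 2 Cr³⁺(aq); Q = [Cr³⁺]^2/[Cu²⁺]^3.
From E = E° − (0.0592/n) log Q: log Q = (E° − E)·n/0.0592 = (+1.06 − (+1.021))·6/0.0592 = 3.9527.
So 3·log[Cu²⁺] = 2·log(0.137) − log Q = -1.7266 − (3.9527) = -5.6793; log[Cu²⁺] = -5.6793 / 3 = -1.8931; [Cu²⁺] = 10^(-1.8931) ≈ 0.013 M.

0.013 M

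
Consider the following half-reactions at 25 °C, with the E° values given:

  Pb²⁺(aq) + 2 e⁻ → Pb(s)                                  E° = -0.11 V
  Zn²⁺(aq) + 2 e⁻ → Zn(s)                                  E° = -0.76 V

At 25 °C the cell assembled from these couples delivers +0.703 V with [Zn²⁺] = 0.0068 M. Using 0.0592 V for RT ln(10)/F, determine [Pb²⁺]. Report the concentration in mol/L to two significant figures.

0.42 M

Pb²⁺/Pb is the cathode, Zn²⁺/Zn the anode: E°cell = +0.65 V, n = 2.
Overall reaction: Pb²⁺(aq) + Zn(s) → Pb(s) + Zn²⁺(aq); Q = [Zn²⁺]^1/[Pb²⁺]^1.
From E = E° − (0.0592/n) log Q: log Q = (E° − E)·n/0.0592 = (+0.65 − (+0.703))·2/0.0592 = -1.7905.
So 1·log[Pb²⁺] = 1·log(0.0068) − log Q = -2.1675 − (-1.7905) = -0.3770; [Pb²⁺] = 10^(-0.3770) ≈ 0.42 M.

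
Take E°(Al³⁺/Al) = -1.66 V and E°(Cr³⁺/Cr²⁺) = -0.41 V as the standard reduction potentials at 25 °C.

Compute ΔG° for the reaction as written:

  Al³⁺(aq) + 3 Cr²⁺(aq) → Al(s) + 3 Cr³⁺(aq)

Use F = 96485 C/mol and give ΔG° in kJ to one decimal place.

+361.8 kJ

As written, Al³⁺/Al is reduced (cathode) and Cr³⁺/Cr²⁺ is oxidised (anode), so E°cell = (-1.66) − (-0.41) = -1.25 V.
Balancing electrons gives n = 3.
ΔG° = −nFE° = −(3)(96485)(-1.25) = 361,819 J = +361.8 kJ.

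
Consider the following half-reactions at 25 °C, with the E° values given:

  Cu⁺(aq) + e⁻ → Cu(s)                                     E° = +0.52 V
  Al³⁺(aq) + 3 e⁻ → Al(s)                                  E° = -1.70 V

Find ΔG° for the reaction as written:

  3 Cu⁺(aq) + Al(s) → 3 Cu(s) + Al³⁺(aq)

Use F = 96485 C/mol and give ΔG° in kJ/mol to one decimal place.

-642.6 kJ/mol

As written, Cu⁺/Cu is reduced (cathode) and Al³⁺/Al is oxidised (anode), so E°cell = (+0.52) − (-1.70) = +2.22 V.
Balancing electrons gives n = 3.
ΔG° = −nFE° = −(3)(96485)(+2.22) = -642,590 J = -642.6 kJ/mol.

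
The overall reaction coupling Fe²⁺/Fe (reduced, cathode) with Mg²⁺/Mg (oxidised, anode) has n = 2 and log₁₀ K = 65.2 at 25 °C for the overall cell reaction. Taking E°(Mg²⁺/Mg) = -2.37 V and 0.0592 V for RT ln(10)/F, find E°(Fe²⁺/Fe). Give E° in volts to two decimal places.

-0.44 V

E°cell = (0.0592/n)·log K = (0.0592/2)(65.2) = +1.930 V.
Since Fe²⁺/Fe is the cathode and Mg²⁺/Mg the anode, E°cell = E°(Fe²⁺/Fe) − E°(Mg²⁺/Mg).
So E°(Fe²⁺/Fe) = E°cell + E°(Mg²⁺/Mg) = +1.930 + (-2.37) = -0.44 V.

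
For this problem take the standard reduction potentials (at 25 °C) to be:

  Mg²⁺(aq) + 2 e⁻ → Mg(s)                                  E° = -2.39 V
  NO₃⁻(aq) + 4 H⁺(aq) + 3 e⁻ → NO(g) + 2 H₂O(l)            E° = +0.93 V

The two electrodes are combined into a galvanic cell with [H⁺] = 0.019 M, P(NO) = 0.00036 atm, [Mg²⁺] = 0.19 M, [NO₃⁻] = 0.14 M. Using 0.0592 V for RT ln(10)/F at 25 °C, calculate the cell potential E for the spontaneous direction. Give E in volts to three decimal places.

+3.257 V

NO₃⁻/NO is the cathode (higher E°), Mg²⁺/Mg the anode: E°cell = +0.93 − (-2.39) = +3.32 V, n = 6.
Overall: 2 NO₃⁻(aq) + 8 H⁺(aq) + 3 Mg(s) → 2 NO(g) + 4 H₂O(l) + 3 Mg²⁺(aq)
Q = P(NO)^2·[Mg²⁺]^3 / ([NO₃⁻]^2·[H⁺]^8); log Q = 6.427.
E = E° − (0.0592/n) log Q = +3.32 − (0.0592/6)(6.427) = +3.257 V.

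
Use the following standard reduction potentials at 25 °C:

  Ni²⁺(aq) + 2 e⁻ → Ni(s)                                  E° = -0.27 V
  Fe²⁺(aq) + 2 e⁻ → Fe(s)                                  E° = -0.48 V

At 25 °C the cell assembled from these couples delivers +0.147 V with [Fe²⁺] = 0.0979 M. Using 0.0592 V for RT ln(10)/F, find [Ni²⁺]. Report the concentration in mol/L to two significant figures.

0.00073 M

Ni²⁺/Ni is the cathode, Fe²⁺/Fe the anode: E°cell = +0.21 V, n = 2.
Overall reaction: Ni²⁺(aq) + Fe(s) → Ni(s) + Fe²⁺(aq); Q = [Fe²⁺]^1/[Ni²⁺]^1.
From E = E° − (0.0592/n) log Q: log Q = (E° − E)·n/0.0592 = (+0.21 − (+0.147))·2/0.0592 = 2.1284.
So 1·log[Ni²⁺] = 1·log(0.0979) − log Q = -1.0092 − (2.1284) = -3.1376; [Ni²⁺] = 10^(-3.1376) ≈ 0.00073 M.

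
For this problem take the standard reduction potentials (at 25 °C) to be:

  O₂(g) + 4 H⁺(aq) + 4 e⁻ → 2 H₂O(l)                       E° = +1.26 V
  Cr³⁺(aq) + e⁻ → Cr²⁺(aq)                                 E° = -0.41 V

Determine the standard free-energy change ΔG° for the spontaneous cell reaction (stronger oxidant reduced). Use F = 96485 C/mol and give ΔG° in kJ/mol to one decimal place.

-644.5 kJ/mol

O₂/H₂O (E° = +1.26 V) is the cathode; Cr³⁺/Cr²⁺ (E° = -0.41 V) is the anode, so E°cell = +1.67 V.
Balancing electrons gives n = 4 (lcm of 4 and 1).
ΔG° = −nFE° = −(4)(96485)(+1.67) = -644,520 J = -644.5 kJ/mol.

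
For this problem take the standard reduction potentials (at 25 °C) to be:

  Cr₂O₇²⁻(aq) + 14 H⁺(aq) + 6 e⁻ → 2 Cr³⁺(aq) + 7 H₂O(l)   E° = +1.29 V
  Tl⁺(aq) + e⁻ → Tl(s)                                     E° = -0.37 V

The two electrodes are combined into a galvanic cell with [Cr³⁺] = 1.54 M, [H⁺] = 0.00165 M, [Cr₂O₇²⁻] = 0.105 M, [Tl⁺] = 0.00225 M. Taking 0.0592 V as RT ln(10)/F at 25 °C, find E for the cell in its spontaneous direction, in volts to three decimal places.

+1.419 V

Cr₂O₇²⁻/Cr³⁺ is the cathode (higher E°), Tl⁺/Tl the anode: E°cell = +1.29 − (-0.37) = +1.66 V, n = 6.
Overall: Cr₂O₇²⁻(aq) + 14 H⁺(aq) + 6 Tl(s) → 2 Cr³⁺(aq) + 7 H₂O(l) + 6 Tl⁺(aq)
Q = [Cr³⁺]^2·[Tl⁺]^6 / ([Cr₂O₇²⁻]·[H⁺]^14); log Q = 24.422.
E = E° − (0.0592/n) log Q = +1.66 − (0.0592/6)(24.422) = +1.419 V.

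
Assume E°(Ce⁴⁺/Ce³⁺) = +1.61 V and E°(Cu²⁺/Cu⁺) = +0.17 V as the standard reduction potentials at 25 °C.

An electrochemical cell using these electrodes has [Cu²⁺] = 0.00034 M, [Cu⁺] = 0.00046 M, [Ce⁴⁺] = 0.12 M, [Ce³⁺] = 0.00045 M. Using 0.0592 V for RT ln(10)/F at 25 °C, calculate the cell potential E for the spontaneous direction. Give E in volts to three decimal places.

+1.591 V

Ce⁴⁺/Ce³⁺ is the cathode (higher E°), Cu²⁺/Cu⁺ the anode: E°cell = +1.61 − (+0.17) = +1.44 V, n = 1.
Overall: Ce⁴⁺(aq) + Cu⁺(aq) → Ce³⁺(aq) + Cu²⁺(aq)
Q = [Ce³⁺]·[Cu²⁺] / ([Ce⁴⁺]·[Cu⁺]); log Q = -2.557.
E = E° − (0.0592/n) log Q = +1.44 − (0.0592/1)(-2.557) = +1.591 V.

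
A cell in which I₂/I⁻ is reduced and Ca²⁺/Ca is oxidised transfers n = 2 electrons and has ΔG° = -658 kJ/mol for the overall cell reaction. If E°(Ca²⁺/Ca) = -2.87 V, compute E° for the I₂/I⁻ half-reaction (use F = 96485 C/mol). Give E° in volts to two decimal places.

E°cell = −ΔG°/(nF) = −(-658×10³)/((2)(96485)) = +3.410 V.
Since I₂/I⁻ is the cathode and Ca²⁺/Ca the anode, E°cell = E°(I₂/I⁻) − E°(Ca²⁺/Ca).
So E°(I₂/I⁻) = E°cell + E°(Ca²⁺/Ca) = +3.410 + (-2.87) = +0.54 V.

+0.54 V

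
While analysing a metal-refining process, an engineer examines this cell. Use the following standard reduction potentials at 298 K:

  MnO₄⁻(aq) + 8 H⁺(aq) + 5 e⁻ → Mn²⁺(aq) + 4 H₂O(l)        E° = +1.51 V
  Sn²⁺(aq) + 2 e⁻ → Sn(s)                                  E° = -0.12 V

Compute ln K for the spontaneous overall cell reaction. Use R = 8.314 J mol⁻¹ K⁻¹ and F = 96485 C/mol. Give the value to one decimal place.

634.8

Cathode: MnO₄⁻/Mn²⁺; anode: Sn²⁺/Sn. E°cell = (+1.51) − (-0.12) = +1.63 V, with n = 10.
ΔG° = −nFE° = −RT ln K, so ln K = nFE°/(RT) = (10)(96485)(+1.63) / ((8.314)(298)) = 634.777.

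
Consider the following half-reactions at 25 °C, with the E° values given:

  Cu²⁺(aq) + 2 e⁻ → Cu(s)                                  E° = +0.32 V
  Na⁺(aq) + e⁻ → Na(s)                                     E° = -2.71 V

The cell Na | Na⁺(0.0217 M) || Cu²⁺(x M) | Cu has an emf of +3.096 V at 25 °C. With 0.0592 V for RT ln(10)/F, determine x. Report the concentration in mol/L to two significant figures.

Cu²⁺/Cu is the cathode, Na⁺/Na the anode: E°cell = +3.03 V, n = 2.
Overall reaction: Cu²⁺(aq) + 2 Na(s) → Cu(s) + 2 Na⁺(aq); Q = [Na⁺]^2/[Cu²⁺]^1.
From E = E° − (0.0592/n) log Q: log Q = (E° − E)·n/0.0592 = (+3.03 − (+3.096))·2/0.0592 = -2.2297.
So 1·log[Cu²⁺] = 2·log(0.0217) − log Q = -3.3271 − (-2.2297) = -1.0974; [Cu²⁺] = 10^(-1.0974) ≈ 0.080 M.

0.080 M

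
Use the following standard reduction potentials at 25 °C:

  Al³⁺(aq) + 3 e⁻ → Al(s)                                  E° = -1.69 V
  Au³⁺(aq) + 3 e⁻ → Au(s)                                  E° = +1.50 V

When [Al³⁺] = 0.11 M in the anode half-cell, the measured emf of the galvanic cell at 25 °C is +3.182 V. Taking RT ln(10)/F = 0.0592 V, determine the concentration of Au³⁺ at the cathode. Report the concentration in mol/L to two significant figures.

Au³⁺/Au is the cathode, Al³⁺/Al the anode: E°cell = +3.19 V, n = 3.
Overall reaction: Au³⁺(aq) + Al(s) → Au(s) + Al³⁺(aq); Q = [Al³⁺]^1/[Au³⁺]^1.
From E = E° − (0.0592/n) log Q: log Q = (E° − E)·n/0.0592 = (+3.19 − (+3.182))·3/0.0592 = 0.4054.
So 1·log[Au³⁺] = 1·log(0.11) − log Q = -0.9586 − (0.4054) = -1.3640; [Au³⁺] = 10^(-1.3640) ≈ 0.043 M.

0.043 M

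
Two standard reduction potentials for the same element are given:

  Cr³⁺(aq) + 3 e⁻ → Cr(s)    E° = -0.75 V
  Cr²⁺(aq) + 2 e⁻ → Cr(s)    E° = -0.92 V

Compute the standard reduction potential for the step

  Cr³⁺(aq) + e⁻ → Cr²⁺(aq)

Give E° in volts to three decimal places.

Sequential free energies add, so n₃E°₃ = n₁E°₁ + n₂E°₂.
With n₃ = 3, and the known step contributing 2×(-0.92) V, the unknown satisfies 1·E° = 3×(-0.75) − 2×(-0.92) = -0.410.
E° = -0.410 / 1 = -0.410 V.

-0.410 V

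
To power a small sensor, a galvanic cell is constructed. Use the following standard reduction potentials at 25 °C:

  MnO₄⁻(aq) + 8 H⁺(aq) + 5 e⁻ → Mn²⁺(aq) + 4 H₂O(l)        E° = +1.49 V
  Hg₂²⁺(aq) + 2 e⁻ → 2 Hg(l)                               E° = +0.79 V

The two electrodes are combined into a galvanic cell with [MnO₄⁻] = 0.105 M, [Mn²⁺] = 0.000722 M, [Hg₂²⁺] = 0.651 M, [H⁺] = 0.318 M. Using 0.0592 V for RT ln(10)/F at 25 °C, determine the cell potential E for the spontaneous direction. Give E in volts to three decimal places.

+0.684 V

MnO₄⁻/Mn²⁺ is the cathode (higher E°), Hg₂²⁺/Hg the anode: E°cell = +1.49 − (+0.79) = +0.70 V, n = 10.
Overall: 2 MnO₄⁻(aq) + 16 H⁺(aq) + 10 Hg(l) → 2 Mn²⁺(aq) + 8 H₂O(l) + 5 Hg₂²⁺(aq)
Q = [Mn²⁺]^2·[Hg₂²⁺]^5 / ([MnO₄⁻]^2·[H⁺]^16); log Q = 2.704.
E = E° − (0.0592/n) log Q = +0.70 − (0.0592/10)(2.704) = +0.684 V.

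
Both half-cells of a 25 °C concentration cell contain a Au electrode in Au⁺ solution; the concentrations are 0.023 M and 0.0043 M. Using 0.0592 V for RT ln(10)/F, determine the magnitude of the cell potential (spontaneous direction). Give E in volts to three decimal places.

For a concentration cell E°cell = 0. The 0.023 M side is the cathode (reduction is favoured where [Au⁺] is higher).
With n = 1, E = −(0.0592/1) log([Au⁺]ₐₙ/[Au⁺]꜀ₐₜ) = −(0.0592/1) log(0.0043/0.023) = −(0.0592/1)(-0.728) = +0.043 V.

+0.043 V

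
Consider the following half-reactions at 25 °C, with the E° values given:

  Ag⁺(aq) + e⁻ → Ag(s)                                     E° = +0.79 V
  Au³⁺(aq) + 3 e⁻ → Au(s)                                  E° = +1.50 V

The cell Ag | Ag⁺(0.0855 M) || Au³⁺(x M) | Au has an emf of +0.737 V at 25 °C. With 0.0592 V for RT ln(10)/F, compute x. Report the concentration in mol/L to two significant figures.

Au³⁺/Au is the cathode, Ag⁺/Ag the anode: E°cell = +0.71 V, n = 3.
Overall reaction: Au³⁺(aq) + 3 Ag(s) → Au(s) + 3 Ag⁺(aq); Q = [Ag⁺]^3/[Au³⁺]^1.
From E = E° − (0.0592/n) log Q: log Q = (E° − E)·n/0.0592 = (+0.71 − (+0.737))·3/0.0592 = -1.3682.
So 1·log[Au³⁺] = 3·log(0.0855) − log Q = -3.2041 − (-1.3682) = -1.8359; [Au³⁺] = 10^(-1.8359) ≈ 0.015 M.

0.015 M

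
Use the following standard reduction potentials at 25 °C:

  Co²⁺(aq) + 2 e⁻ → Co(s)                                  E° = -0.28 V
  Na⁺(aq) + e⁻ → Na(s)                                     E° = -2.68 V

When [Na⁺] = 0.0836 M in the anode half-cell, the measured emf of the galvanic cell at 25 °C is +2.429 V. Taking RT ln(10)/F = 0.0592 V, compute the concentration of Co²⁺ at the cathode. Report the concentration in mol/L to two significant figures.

0.067 M

Co²⁺/Co is the cathode, Na⁺/Na the anode: E°cell = +2.40 V, n = 2.
Overall reaction: Co²⁺(aq) + 2 Na(s) → Co(s) + 2 Na⁺(aq); Q = [Na⁺]^2/[Co²⁺]^1.
From E = E° − (0.0592/n) log Q: log Q = (E° − E)·n/0.0592 = (+2.40 − (+2.429))·2/0.0592 = -0.9797.
So 1·log[Co²⁺] = 2·log(0.0836) − log Q = -2.1556 − (-0.9797) = -1.1759; [Co²⁺] = 10^(-1.1759) ≈ 0.067 M.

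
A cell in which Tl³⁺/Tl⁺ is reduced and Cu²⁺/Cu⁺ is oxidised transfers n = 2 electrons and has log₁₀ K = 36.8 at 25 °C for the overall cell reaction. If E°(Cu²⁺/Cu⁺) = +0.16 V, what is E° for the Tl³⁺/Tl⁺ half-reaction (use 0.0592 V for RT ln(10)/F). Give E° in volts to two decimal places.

+1.25 V

E°cell = (0.0592/n)·log K = (0.0592/2)(36.8) = +1.089 V.
Since Tl³⁺/Tl⁺ is the cathode and Cu²⁺/Cu⁺ the anode, E°cell = E°(Tl³⁺/Tl⁺) − E°(Cu²⁺/Cu⁺).
So E°(Tl³⁺/Tl⁺) = E°cell + E°(Cu²⁺/Cu⁺) = +1.089 + (+0.16) = +1.25 V.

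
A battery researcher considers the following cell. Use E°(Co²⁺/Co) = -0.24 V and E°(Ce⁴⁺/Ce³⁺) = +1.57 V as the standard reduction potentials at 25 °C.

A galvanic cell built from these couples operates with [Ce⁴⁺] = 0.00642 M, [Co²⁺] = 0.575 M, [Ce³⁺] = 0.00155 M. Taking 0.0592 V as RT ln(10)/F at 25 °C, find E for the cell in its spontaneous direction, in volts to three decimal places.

+1.854 V

Ce⁴⁺/Ce³⁺ is the cathode (higher E°), Co²⁺/Co the anode: E°cell = +1.57 − (-0.24) = +1.81 V, n = 2.
Overall: 2 Ce⁴⁺(aq) + Co(s) → 2 Ce³⁺(aq) + Co²⁺(aq)
Q = [Ce³⁺]^2·[Co²⁺] / ([Ce⁴⁺]^2); log Q = -1.475.
E = E° − (0.0592/n) log Q = +1.81 − (0.0592/2)(-1.475) = +1.854 V.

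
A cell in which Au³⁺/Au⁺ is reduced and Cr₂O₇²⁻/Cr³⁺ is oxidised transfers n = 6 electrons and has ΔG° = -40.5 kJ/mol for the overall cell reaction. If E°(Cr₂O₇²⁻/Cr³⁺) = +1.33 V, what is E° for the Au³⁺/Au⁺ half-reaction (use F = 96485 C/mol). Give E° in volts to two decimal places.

+1.40 V

E°cell = −ΔG°/(nF) = −(-40.5×10³)/((6)(96485)) = +0.070 V.
Since Au³⁺/Au⁺ is the cathode and Cr₂O₇²⁻/Cr³⁺ the anode, E°cell = E°(Au³⁺/Au⁺) − E°(Cr₂O₇²⁻/Cr³⁺).
So E°(Au³⁺/Au⁺) = E°cell + E°(Cr₂O₇²⁻/Cr³⁺) = +0.070 + (+1.33) = +1.40 V.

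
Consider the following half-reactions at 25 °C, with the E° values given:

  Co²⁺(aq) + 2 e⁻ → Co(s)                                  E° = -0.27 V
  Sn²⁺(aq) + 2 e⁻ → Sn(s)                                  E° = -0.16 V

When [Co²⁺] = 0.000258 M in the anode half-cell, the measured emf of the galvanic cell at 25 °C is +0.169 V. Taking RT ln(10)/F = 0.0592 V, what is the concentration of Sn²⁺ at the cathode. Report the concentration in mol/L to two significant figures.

Sn²⁺/Sn is the cathode, Co²⁺/Co the anode: E°cell = +0.11 V, n = 2.
Overall reaction: Sn²⁺(aq) + Co(s) → Sn(s) + Co²⁺(aq); Q = [Co²⁺]^1/[Sn²⁺]^1.
From E = E° − (0.0592/n) log Q: log Q = (E° − E)·n/0.0592 = (+0.11 − (+0.169))·2/0.0592 = -1.9932.
So 1·log[Sn²⁺] = 1·log(0.000258) − log Q = -3.5884 − (-1.9932) = -1.5952; [Sn²⁺] = 10^(-1.5952) ≈ 0.025 M.

0.025 M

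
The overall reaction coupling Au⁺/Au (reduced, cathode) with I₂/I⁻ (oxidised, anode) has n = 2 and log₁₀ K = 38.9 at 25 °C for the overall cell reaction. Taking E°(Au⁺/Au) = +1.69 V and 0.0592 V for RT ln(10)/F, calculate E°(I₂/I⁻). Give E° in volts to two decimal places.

+0.54 V

E°cell = (0.0592/n)·log K = (0.0592/2)(38.9) = +1.151 V.
Since Au⁺/Au is the cathode and I₂/I⁻ the anode, E°cell = E°(Au⁺/Au) − E°(I₂/I⁻).
So E°(I₂/I⁻) = E°(Au⁺/Au) − E°cell = (+1.69) − (+1.151) = +0.54 V.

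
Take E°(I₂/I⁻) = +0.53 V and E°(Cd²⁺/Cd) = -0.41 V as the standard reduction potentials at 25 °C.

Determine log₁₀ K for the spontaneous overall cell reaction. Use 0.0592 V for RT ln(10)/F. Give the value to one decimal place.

31.8

Cathode: I₂/I⁻; anode: Cd²⁺/Cd. E°cell = +0.94 V, n = 2.
log K = nE°cell / 0.0592 = (2)(+0.94) / 0.0592 = 31.8.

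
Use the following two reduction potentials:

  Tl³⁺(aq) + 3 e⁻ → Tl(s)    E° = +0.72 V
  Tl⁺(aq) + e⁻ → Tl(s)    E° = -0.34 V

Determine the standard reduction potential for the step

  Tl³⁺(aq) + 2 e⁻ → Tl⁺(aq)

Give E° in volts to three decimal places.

+1.250 V

Sequential free energies add, so n₃E°₃ = n₁E°₁ + n₂E°₂.
With n₃ = 3, and the known step contributing 1×(-0.34) V, the unknown satisfies 2·E° = 3×(+0.72) − 1×(-0.34) = +2.500.
E° = +2.500 / 2 = +1.250 V.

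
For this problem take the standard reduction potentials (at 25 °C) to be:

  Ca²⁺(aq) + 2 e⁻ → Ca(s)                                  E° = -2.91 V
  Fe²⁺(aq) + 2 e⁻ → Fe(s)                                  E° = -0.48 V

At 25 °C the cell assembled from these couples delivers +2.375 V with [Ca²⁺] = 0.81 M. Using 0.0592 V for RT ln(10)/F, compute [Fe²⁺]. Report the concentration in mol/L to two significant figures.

0.011 M

Fe²⁺/Fe is the cathode, Ca²⁺/Ca the anode: E°cell = +2.43 V, n = 2.
Overall reaction: Fe²⁺(aq) + Ca(s) → Fe(s) + Ca²⁺(aq); Q = [Ca²⁺]^1/[Fe²⁺]^1.
From E = E° − (0.0592/n) log Q: log Q = (E° − E)·n/0.0592 = (+2.43 − (+2.375))·2/0.0592 = 1.8581.
So 1·log[Fe²⁺] = 1·log(0.81) − log Q = -0.0915 − (1.8581) = -1.9496; [Fe²⁺] = 10^(-1.9496) ≈ 0.011 M.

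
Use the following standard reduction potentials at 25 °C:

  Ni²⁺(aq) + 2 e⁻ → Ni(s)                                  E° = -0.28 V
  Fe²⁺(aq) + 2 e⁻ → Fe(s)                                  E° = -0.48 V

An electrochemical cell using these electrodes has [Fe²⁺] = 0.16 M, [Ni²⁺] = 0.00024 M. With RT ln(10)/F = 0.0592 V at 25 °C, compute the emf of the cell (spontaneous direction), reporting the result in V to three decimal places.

+0.116 V

Ni²⁺/Ni is the cathode (higher E°), Fe²⁺/Fe the anode: E°cell = -0.28 − (-0.48) = +0.20 V, n = 2.
Overall: Ni²⁺(aq) + Fe(s) → Ni(s) + Fe²⁺(aq)
Q = [Fe²⁺] / ([Ni²⁺]); log Q = 2.824.
E = E° − (0.0592/n) log Q = +0.20 − (0.0592/2)(2.824) = +0.116 V.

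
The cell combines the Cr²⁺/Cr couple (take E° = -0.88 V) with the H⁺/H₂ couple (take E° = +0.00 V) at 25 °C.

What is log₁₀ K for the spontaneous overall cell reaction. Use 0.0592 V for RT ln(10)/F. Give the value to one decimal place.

29.7

Cathode: H⁺/H₂; anode: Cr²⁺/Cr. E°cell = +0.88 V, n = 2.
log K = nE°cell / 0.0592 = (2)(+0.88) / 0.0592 = 29.7.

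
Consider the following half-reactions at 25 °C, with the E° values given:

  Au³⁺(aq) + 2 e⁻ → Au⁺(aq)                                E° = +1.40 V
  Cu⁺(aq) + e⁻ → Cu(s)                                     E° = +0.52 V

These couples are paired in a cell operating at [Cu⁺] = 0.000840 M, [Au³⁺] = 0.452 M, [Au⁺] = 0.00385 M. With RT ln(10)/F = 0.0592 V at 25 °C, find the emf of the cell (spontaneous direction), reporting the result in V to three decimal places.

Au³⁺/Au⁺ is the cathode (higher E°), Cu⁺/Cu the anode: E°cell = +1.40 − (+0.52) = +0.88 V, n = 2.
Overall: Au³⁺(aq) + 2 Cu(s) → Au⁺(aq) + 2 Cu⁺(aq)
Q = [Au⁺]·[Cu⁺]^2 / ([Au³⁺]); log Q = -8.221.
E = E° − (0.0592/n) log Q = +0.88 − (0.0592/2)(-8.221) = +1.123 V.

+1.123 V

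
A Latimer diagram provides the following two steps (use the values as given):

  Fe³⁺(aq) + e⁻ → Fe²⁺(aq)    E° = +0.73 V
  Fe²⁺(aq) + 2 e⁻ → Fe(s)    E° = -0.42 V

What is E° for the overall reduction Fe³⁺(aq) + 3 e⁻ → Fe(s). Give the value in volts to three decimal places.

Since ΔG° = −nFE° is additive over sequential reductions, n₃E°₃ = n₁E°₁ + n₂E°₂.
E°₃ = (1×+0.73 + 2×-0.42) / 3 = (-0.110) / 3 = -0.037 V.
Simply averaging or adding the two E° values would be wrong; the electron-weighted sum is required.

-0.037 V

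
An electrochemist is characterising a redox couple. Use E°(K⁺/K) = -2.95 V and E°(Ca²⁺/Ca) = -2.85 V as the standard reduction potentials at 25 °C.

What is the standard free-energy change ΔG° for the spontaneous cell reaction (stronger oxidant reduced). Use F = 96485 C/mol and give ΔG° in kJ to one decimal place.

-19.3 kJ

Ca²⁺/Ca (E° = -2.85 V) is the cathode; K⁺/K (E° = -2.95 V) is the anode, so E°cell = +0.10 V.
Balancing electrons gives n = 2 (lcm of 2 and 1).
ΔG° = −nFE° = −(2)(96485)(+0.10) = -19,297 J = -19.3 kJ.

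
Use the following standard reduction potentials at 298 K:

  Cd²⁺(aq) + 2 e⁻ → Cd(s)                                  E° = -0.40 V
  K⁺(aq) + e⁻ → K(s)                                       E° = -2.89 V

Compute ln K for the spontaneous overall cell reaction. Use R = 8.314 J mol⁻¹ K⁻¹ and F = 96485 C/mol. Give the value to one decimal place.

193.9

Cathode: Cd²⁺/Cd; anode: K⁺/K. E°cell = (-0.40) − (-2.89) = +2.49 V, with n = 2.
ΔG° = −nFE° = −RT ln K, so ln K = nFE°/(RT) = (2)(96485)(+2.49) / ((8.314)(298)) = 193.938.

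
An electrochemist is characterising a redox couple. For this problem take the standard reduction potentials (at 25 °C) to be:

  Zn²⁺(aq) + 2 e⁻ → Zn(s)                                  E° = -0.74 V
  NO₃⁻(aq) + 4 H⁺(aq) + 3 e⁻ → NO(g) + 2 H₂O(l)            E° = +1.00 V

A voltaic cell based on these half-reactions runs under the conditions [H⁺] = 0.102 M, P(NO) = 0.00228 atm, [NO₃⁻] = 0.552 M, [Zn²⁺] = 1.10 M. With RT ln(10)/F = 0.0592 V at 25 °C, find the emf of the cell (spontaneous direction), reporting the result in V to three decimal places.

+1.708 V

NO₃⁻/NO is the cathode (higher E°), Zn²⁺/Zn the anode: E°cell = +1.00 − (-0.74) = +1.74 V, n = 6.
Overall: 2 NO₃⁻(aq) + 8 H⁺(aq) + 3 Zn(s) → 2 NO(g) + 4 H₂O(l) + 3 Zn²⁺(aq)
Q = P(NO)^2·[Zn²⁺]^3 / ([NO₃⁻]^2·[H⁺]^8); log Q = 3.287.
E = E° − (0.0592/n) log Q = +1.74 − (0.0592/6)(3.287) = +1.708 V.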